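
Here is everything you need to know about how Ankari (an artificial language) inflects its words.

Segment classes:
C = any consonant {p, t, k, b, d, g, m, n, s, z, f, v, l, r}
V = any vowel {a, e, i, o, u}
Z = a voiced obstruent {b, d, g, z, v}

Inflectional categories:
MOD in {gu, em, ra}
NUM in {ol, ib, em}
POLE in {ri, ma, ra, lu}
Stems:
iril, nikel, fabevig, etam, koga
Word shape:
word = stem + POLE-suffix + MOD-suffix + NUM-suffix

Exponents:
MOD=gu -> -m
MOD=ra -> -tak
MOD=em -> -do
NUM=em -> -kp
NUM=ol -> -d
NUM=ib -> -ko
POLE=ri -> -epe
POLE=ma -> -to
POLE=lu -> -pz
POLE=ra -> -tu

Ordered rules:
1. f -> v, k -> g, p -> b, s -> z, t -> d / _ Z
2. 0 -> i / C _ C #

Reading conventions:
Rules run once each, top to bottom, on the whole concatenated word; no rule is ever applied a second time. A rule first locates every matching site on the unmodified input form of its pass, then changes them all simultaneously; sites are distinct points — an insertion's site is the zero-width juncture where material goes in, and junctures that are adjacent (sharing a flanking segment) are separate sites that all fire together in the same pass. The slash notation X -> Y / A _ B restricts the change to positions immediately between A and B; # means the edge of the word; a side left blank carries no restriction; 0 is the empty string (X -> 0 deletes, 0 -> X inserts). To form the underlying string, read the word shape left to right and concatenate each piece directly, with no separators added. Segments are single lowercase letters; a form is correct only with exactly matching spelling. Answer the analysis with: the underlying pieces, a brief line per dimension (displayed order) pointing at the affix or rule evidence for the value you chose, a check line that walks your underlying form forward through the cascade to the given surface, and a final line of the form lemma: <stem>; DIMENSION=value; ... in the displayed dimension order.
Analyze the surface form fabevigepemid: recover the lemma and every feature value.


underlying: fabevig-epe-m-d
MOD=gu - signalled by the affix -m
NUM=ol - signalled by the affix -d
POLE=ri - signalled by the affix -epe
check: fabevigepemd -> fabevigepemd -> fabevigepemid
lemma: fabevig; MOD=gu; NUM=ol; POLE=ri


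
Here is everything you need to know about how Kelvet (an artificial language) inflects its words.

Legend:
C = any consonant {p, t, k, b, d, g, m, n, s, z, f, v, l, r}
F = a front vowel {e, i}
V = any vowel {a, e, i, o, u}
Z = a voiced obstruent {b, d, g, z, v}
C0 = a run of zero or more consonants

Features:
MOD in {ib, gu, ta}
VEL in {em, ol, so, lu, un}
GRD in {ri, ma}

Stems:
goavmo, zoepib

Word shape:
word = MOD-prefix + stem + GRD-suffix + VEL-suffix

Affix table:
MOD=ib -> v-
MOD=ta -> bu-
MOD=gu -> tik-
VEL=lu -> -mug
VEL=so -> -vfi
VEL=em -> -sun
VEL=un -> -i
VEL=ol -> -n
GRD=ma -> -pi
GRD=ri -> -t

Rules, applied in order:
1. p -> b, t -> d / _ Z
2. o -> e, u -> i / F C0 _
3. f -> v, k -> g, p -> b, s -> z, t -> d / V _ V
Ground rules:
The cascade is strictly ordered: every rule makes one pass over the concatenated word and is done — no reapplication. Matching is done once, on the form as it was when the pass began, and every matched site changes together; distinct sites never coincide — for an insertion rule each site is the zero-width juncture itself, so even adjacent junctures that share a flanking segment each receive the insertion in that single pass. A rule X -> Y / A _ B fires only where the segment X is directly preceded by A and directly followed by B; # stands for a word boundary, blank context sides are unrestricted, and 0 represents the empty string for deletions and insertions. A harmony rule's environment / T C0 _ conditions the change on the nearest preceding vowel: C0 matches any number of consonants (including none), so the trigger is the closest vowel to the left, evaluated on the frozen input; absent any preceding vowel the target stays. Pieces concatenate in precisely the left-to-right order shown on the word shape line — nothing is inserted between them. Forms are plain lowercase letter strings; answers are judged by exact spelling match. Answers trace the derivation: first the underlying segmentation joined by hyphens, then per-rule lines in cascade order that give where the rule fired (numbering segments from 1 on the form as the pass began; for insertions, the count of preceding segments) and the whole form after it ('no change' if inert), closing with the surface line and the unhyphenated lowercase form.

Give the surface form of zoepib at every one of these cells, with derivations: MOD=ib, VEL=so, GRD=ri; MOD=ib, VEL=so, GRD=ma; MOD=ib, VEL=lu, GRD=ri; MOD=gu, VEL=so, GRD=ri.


cell MOD=ib, VEL=so, GRD=ri:
underlying: v-zoepib-t-vfi
1. p -> b, t -> d / _ Z: fires at position(s) 8: vzoepibdvfi
2. o -> e, u -> i / F C0 _: no change
3. f -> v, k -> g, p -> b, s -> z, t -> d / V _ V: fires at position(s) 5: vzoebibdvfi
surface: vzoebibdvfi

cell MOD=ib, VEL=so, GRD=ma:
underlying: v-zoepib-pi-vfi
1. p -> b, t -> d / _ Z: no change
2. o -> e, u -> i / F C0 _: no change
3. f -> v, k -> g, p -> b, s -> z, t -> d / V _ V: fires at position(s) 5: vzoebibpivfi
surface: vzoebibpivfi

cell MOD=ib, VEL=lu, GRD=ri:
underlying: v-zoepib-t-mug
1. p -> b, t -> d / _ Z: no change
2. o -> e, u -> i / F C0 _: fires at position(s) 10: vzoepibtmig
3. f -> v, k -> g, p -> b, s -> z, t -> d / V _ V: fires at position(s) 5: vzoebibtmig
surface: vzoebibtmig

cell MOD=gu, VEL=so, GRD=ri:
underlying: tik-zoepib-t-vfi
1. p -> b, t -> d / _ Z: fires at position(s) 10: tikzoepibdvfi
2. o -> e, u -> i / F C0 _: fires at position(s) 5: tikzeepibdvfi
3. f -> v, k -> g, p -> b, s -> z, t -> d / V _ V: fires at position(s) 7: tikzeebibdvfi
surface: tikzeebibdvfi


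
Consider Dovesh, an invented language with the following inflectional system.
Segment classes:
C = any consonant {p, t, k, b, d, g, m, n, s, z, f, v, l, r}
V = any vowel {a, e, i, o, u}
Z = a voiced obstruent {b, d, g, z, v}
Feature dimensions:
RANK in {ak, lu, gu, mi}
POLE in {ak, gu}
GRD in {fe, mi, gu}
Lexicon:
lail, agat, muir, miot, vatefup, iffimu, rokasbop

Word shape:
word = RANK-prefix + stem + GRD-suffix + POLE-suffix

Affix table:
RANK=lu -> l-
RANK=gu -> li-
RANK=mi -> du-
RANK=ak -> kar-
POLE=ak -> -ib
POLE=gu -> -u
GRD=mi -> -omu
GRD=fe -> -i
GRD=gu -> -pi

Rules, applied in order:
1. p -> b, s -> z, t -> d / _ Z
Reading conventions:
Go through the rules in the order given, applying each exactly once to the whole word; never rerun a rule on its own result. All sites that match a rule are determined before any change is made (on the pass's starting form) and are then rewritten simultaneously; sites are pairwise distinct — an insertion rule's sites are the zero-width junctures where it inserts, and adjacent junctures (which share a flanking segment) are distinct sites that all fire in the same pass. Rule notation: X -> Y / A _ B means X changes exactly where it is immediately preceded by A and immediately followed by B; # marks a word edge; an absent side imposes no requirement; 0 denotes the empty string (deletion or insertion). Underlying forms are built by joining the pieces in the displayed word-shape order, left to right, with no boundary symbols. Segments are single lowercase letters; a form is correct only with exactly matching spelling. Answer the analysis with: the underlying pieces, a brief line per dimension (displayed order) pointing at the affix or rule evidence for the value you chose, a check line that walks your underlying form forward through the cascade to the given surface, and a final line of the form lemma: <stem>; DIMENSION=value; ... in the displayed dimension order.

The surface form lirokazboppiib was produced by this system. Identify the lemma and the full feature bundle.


underlying: li-rokasbop-pi-ib
RANK=gu - signalled by the affix li-
POLE=ak - signalled by the affix -ib
GRD=gu - signalled by the affix -pi
check: lirokasboppiib -> lirokazboppiib
lemma: rokasbop; RANK=gu; POLE=ak; GRD=gu


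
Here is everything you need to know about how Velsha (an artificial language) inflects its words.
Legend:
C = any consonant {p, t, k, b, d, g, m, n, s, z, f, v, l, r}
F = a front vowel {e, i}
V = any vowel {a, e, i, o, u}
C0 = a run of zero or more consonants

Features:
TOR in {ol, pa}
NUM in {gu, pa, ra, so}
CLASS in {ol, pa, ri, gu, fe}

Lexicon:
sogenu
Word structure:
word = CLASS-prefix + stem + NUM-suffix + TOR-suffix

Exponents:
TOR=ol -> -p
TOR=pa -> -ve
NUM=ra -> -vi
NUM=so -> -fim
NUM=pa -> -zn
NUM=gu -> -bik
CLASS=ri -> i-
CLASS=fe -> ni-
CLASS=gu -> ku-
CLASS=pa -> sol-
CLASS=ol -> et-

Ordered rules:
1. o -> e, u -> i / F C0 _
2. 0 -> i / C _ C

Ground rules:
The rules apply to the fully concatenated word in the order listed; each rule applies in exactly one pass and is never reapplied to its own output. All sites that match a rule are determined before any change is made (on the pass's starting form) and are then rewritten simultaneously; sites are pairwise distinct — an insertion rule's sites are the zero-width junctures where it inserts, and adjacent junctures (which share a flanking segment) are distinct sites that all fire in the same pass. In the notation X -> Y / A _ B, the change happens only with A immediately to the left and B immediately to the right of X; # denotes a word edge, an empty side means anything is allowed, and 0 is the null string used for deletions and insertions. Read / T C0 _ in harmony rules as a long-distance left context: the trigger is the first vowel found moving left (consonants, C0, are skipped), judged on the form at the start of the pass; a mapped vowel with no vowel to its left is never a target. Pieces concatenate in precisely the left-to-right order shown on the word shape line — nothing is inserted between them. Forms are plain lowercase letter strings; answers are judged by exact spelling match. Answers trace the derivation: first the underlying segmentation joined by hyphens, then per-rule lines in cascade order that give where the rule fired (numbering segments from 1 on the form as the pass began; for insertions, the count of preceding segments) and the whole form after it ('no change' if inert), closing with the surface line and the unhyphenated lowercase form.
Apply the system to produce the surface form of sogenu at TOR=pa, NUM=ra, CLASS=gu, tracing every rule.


underlying: ku-sogenu-vi-ve
1. o -> e, u -> i / F C0 _: fires at position(s) 8: kusogenivive
2. 0 -> i / C _ C: no change
surface: kusogenivive


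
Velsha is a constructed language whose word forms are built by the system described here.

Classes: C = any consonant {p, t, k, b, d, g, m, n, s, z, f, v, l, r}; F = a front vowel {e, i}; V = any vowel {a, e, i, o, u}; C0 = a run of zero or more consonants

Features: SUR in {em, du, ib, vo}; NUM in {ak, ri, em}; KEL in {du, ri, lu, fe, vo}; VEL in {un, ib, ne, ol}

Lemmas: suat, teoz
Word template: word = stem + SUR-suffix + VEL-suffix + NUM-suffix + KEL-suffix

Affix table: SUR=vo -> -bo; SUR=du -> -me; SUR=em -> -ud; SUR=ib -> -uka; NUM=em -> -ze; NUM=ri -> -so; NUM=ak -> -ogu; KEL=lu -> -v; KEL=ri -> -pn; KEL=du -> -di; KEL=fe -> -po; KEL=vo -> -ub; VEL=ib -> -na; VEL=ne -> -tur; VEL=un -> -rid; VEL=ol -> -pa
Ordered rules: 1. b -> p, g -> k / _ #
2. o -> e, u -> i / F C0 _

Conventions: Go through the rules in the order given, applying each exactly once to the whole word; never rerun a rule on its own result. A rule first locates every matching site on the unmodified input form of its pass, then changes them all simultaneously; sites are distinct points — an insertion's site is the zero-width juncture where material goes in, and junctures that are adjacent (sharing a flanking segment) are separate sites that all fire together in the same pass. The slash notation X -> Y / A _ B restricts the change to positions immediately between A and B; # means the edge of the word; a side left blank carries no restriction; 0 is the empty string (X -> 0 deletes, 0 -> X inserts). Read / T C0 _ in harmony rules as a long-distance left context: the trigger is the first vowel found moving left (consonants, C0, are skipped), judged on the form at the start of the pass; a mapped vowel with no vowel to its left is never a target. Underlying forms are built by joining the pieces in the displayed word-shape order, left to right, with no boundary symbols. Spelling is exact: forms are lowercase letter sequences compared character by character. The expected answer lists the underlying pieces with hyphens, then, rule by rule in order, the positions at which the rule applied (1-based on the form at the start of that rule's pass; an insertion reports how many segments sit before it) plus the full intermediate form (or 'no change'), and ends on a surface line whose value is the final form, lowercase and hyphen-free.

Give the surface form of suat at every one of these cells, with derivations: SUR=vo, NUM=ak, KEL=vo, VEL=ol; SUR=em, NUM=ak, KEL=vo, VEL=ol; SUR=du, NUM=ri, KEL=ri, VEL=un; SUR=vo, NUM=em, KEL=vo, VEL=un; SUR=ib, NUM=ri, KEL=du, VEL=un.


cell SUR=vo, NUM=ak, KEL=vo, VEL=ol:
underlying: suat-bo-pa-ogu-ub
1. b -> p, g -> k / _ #: fires at position(s) 13: suatbopaoguup
2. o -> e, u -> i / F C0 _: no change
surface: suatbopaoguup

cell SUR=em, NUM=ak, KEL=vo, VEL=ol:
underlying: suat-ud-pa-ogu-ub
1. b -> p, g -> k / _ #: fires at position(s) 13: suatudpaoguup
2. o -> e, u -> i / F C0 _: no change
surface: suatudpaoguup

cell SUR=du, NUM=ri, KEL=ri, VEL=un:
underlying: suat-me-rid-so-pn
1. b -> p, g -> k / _ #: no change
2. o -> e, u -> i / F C0 _: fires at position(s) 11: suatmeridsepn
surface: suatmeridsepn

cell SUR=vo, NUM=em, KEL=vo, VEL=un:
underlying: suat-bo-rid-ze-ub
1. b -> p, g -> k / _ #: fires at position(s) 13: suatboridzeup
2. o -> e, u -> i / F C0 _: fires at position(s) 12: suatboridzeip
surface: suatboridzeip

cell SUR=ib, NUM=ri, KEL=du, VEL=un:
underlying: suat-uka-rid-so-di
1. b -> p, g -> k / _ #: no change
2. o -> e, u -> i / F C0 _: fires at position(s) 12: suatukaridsedi
surface: suatukaridsedi


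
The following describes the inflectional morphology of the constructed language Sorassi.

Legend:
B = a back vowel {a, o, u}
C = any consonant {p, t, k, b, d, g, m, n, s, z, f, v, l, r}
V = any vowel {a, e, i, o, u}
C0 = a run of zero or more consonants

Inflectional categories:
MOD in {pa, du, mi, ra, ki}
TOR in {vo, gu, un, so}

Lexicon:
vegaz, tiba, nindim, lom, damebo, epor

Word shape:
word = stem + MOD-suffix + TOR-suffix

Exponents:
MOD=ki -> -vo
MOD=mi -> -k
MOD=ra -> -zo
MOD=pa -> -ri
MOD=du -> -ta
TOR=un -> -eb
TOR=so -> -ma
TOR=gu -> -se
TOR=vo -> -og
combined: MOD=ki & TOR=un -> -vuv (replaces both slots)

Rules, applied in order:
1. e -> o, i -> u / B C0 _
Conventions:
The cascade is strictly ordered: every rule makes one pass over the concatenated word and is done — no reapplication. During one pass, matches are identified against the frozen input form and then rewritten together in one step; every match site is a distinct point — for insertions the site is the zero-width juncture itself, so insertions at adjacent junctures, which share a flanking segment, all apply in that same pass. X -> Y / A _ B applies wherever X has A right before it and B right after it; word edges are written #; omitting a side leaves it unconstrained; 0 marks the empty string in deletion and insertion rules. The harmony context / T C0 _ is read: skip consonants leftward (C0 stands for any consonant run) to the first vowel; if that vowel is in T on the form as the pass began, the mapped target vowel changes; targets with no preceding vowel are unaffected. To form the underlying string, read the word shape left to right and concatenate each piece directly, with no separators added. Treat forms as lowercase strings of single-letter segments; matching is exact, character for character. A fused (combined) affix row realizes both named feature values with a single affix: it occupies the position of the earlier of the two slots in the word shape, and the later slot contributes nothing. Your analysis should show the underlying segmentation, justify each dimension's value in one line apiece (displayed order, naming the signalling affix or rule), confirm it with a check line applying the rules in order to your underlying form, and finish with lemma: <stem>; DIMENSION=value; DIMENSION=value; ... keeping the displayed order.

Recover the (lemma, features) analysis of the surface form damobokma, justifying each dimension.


underlying: damebo-k-ma
MOD=mi - signalled by the affix -k
TOR=so - signalled by the affix -ma
check: damebokma -> damobokma
lemma: damebo; MOD=mi; TOR=so


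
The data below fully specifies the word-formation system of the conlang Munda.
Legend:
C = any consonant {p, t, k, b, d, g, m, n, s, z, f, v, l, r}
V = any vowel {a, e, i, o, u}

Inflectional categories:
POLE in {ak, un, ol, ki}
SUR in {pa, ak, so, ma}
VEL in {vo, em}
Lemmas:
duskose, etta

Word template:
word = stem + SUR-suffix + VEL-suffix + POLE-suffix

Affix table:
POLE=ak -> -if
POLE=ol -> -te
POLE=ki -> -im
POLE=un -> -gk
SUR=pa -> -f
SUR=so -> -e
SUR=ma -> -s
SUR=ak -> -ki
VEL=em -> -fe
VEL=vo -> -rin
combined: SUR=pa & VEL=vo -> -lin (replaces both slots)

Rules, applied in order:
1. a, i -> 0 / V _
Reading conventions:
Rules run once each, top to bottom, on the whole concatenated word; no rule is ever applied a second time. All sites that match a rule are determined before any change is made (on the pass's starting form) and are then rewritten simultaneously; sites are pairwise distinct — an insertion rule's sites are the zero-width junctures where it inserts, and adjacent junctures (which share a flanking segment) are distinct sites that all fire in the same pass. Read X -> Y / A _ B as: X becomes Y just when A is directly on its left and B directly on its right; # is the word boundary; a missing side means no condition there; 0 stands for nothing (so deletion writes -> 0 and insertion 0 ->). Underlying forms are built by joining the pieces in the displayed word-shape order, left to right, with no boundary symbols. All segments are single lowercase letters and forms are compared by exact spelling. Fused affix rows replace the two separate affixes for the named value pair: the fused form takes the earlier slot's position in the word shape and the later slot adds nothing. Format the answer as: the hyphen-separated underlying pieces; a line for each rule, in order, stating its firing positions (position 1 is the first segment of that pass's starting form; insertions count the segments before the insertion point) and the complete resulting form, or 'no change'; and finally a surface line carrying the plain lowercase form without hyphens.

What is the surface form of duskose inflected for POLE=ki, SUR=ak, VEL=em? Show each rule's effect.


underlying: duskose-ki-fe-im
1. a, i -> 0 / V _: fires at position(s) 12: duskosekifem
surface: duskosekifem


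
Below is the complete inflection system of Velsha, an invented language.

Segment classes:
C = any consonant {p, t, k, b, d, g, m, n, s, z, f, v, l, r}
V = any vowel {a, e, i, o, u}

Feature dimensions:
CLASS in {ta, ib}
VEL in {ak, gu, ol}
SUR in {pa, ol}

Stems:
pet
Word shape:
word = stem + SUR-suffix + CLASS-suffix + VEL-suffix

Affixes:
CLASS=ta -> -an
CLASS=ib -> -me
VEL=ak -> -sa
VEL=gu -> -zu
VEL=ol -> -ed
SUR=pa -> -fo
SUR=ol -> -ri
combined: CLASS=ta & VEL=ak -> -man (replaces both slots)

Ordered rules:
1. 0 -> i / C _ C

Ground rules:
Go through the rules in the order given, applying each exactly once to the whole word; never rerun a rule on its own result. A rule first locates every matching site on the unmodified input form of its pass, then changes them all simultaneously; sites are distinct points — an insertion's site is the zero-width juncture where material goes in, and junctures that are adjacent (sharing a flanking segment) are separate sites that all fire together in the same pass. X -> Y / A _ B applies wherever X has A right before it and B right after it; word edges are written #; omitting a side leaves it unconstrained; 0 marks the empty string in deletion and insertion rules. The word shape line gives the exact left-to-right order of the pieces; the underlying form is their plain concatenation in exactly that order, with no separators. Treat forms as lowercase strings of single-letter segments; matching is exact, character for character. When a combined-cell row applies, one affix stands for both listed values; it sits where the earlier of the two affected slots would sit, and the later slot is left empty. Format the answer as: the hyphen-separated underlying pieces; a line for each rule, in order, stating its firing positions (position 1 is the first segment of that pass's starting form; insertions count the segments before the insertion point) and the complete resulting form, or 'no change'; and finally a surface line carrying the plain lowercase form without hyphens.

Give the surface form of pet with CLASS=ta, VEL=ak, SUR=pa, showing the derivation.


underlying: pet-fo-man
1. 0 -> i / C _ C: inserts after position(s) 3: petifoman
surface: petifoman


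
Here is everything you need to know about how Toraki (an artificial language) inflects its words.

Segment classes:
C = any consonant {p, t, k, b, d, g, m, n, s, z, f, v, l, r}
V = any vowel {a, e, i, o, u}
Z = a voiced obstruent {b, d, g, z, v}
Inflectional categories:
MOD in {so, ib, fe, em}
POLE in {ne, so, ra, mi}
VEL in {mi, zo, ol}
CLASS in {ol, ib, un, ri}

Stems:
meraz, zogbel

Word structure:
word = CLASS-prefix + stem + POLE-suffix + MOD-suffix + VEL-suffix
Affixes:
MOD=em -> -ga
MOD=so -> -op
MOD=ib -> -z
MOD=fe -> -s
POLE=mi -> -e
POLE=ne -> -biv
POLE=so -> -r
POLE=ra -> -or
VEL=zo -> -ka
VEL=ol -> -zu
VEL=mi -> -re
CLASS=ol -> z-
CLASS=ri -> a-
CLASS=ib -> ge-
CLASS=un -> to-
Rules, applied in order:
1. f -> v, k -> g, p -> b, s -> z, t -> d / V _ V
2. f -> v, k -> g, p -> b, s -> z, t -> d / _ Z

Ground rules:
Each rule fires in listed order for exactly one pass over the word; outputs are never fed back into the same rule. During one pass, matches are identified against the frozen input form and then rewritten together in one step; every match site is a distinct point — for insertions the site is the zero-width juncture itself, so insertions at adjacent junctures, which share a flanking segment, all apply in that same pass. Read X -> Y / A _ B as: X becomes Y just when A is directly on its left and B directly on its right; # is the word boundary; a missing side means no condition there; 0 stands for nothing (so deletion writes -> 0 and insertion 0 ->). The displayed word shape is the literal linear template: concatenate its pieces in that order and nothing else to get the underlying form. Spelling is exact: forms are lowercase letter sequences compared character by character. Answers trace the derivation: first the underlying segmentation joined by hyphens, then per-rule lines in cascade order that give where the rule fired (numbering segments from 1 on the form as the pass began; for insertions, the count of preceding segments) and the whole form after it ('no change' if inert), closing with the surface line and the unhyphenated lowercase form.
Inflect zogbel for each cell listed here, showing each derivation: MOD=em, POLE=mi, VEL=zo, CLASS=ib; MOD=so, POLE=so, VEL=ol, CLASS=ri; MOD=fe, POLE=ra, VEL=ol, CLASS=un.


cell MOD=em, POLE=mi, VEL=zo, CLASS=ib:
underlying: ge-zogbel-e-ga-ka
1. f -> v, k -> g, p -> b, s -> z, t -> d / V _ V: fires at position(s) 12: gezogbelegaga
2. f -> v, k -> g, p -> b, s -> z, t -> d / _ Z: no change
surface: gezogbelegaga

cell MOD=so, POLE=so, VEL=ol, CLASS=ri:
underlying: a-zogbel-r-op-zu
1. f -> v, k -> g, p -> b, s -> z, t -> d / V _ V: no change
2. f -> v, k -> g, p -> b, s -> z, t -> d / _ Z: fires at position(s) 10: azogbelrobzu
surface: azogbelrobzu

cell MOD=fe, POLE=ra, VEL=ol, CLASS=un:
underlying: to-zogbel-or-s-zu
1. f -> v, k -> g, p -> b, s -> z, t -> d / V _ V: no change
2. f -> v, k -> g, p -> b, s -> z, t -> d / _ Z: fires at position(s) 11: tozogbelorzzu
surface: tozogbelorzzu


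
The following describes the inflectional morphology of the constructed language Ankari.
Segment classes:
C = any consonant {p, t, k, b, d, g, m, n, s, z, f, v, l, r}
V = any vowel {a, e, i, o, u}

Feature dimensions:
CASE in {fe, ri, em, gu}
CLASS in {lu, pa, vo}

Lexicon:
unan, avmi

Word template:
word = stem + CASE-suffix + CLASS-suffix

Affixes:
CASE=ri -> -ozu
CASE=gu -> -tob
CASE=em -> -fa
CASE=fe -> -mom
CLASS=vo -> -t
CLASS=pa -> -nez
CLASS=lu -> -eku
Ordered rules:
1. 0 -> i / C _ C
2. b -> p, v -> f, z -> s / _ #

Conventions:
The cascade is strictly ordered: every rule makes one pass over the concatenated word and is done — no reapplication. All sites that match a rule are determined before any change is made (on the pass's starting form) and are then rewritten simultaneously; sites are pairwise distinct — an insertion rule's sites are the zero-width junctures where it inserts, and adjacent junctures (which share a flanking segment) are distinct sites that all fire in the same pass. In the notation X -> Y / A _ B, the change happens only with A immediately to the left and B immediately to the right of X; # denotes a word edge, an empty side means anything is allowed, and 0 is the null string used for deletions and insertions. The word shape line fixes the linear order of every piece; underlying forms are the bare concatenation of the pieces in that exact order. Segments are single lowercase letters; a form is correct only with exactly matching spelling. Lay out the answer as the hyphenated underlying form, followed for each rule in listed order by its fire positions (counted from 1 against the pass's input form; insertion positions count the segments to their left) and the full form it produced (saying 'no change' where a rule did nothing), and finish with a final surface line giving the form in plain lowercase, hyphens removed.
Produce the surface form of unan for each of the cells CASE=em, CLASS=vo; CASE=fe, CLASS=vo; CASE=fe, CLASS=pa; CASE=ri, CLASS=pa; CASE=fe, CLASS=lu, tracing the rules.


cell CASE=em, CLASS=vo:
underlying: unan-fa-t
1. 0 -> i / C _ C: inserts after position(s) 4: unanifat
2. b -> p, v -> f, z -> s / _ #: no change
surface: unanifat

cell CASE=fe, CLASS=vo:
underlying: unan-mom-t
1. 0 -> i / C _ C: inserts after position(s) 4, 7: unanimomit
2. b -> p, v -> f, z -> s / _ #: no change
surface: unanimomit

cell CASE=fe, CLASS=pa:
underlying: unan-mom-nez
1. 0 -> i / C _ C: inserts after position(s) 4, 7: unanimominez
2. b -> p, v -> f, z -> s / _ #: fires at position(s) 12: unanimomines
surface: unanimomines

cell CASE=ri, CLASS=pa:
underlying: unan-ozu-nez
1. 0 -> i / C _ C: no change
2. b -> p, v -> f, z -> s / _ #: fires at position(s) 10: unanozunes
surface: unanozunes

cell CASE=fe, CLASS=lu:
underlying: unan-mom-eku
1. 0 -> i / C _ C: inserts after position(s) 4: unanimomeku
2. b -> p, v -> f, z -> s / _ #: no change
surface: unanimomeku


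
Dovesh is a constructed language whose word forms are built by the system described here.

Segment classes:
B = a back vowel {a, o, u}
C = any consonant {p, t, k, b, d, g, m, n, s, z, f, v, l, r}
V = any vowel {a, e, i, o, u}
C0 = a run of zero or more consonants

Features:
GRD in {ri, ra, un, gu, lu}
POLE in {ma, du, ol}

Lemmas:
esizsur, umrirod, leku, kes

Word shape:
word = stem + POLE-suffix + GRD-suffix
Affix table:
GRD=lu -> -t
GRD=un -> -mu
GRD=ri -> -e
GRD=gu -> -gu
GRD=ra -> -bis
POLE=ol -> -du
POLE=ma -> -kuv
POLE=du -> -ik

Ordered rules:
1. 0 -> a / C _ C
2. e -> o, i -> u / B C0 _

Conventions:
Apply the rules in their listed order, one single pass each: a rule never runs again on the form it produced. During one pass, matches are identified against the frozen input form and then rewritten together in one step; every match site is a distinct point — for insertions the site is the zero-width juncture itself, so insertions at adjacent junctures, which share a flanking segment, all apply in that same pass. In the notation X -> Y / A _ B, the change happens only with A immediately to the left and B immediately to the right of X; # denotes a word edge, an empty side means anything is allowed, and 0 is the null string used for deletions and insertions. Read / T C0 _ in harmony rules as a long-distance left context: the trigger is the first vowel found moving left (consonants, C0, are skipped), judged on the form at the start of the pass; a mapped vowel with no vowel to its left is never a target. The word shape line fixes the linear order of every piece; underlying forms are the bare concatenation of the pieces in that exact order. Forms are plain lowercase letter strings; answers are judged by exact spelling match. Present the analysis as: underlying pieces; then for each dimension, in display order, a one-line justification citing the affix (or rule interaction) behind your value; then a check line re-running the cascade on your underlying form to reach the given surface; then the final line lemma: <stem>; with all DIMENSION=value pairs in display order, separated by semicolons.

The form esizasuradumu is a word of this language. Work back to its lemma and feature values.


underlying: esizsur-du-mu
GRD=un - signalled by the affix -mu
POLE=ol - signalled by the affix -du
check: esizsurdumu -> esizasuradumu -> esizasuradumu
lemma: esizsur; GRD=un; POLE=ol


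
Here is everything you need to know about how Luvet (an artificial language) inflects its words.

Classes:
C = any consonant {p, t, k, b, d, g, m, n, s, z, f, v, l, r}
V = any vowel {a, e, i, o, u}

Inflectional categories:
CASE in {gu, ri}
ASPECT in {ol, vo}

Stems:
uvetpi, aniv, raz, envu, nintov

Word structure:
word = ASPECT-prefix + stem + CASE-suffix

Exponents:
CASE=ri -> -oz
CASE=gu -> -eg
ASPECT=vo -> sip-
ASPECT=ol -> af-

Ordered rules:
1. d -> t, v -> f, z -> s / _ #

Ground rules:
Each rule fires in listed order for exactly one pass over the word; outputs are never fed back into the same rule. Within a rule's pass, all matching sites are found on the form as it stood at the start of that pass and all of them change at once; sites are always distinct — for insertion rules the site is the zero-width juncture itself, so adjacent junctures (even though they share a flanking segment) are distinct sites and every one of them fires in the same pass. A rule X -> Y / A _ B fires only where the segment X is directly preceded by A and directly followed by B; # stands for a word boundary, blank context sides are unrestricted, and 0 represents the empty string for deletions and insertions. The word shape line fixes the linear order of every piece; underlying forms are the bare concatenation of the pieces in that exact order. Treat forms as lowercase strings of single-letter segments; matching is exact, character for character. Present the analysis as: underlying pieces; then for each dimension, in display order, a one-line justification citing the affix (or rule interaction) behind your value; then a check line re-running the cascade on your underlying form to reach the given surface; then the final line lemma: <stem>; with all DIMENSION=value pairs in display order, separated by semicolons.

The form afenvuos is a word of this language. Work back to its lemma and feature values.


underlying: af-envu-oz
CASE=ri - signalled by the affix -oz
ASPECT=ol - signalled by the affix af-
check: afenvuoz -> afenvuos
lemma: envu; CASE=ri; ASPECT=ol


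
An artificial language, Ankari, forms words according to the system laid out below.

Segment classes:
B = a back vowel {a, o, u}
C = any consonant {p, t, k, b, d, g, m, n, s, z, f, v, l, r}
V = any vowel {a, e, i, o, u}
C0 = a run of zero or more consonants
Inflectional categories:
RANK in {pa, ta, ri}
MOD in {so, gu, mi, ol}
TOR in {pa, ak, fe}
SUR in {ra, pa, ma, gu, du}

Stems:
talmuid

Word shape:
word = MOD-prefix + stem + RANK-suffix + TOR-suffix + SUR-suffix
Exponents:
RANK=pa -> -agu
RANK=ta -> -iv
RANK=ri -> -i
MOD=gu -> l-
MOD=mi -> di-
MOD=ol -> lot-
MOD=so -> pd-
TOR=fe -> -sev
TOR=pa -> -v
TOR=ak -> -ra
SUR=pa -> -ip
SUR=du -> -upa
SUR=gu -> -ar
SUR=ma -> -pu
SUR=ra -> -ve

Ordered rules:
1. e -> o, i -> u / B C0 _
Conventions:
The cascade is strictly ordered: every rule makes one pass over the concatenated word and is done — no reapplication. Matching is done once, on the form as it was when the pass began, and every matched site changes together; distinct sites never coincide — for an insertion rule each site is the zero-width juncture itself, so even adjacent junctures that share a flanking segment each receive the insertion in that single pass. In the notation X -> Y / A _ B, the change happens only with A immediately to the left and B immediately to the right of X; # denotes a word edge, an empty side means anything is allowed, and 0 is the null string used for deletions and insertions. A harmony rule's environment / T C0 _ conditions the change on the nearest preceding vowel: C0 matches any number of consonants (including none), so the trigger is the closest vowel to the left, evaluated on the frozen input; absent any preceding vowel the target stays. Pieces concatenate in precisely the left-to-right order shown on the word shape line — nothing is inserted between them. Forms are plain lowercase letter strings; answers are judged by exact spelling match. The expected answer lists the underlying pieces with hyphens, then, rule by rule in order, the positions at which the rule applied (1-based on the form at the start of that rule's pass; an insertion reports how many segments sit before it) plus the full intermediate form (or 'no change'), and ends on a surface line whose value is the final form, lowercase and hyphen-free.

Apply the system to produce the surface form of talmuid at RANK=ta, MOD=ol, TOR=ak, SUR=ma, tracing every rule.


underlying: lot-talmuid-iv-ra-pu
1. e -> o, i -> u / B C0 _: fires at position(s) 9: lottalmuudivrapu
surface: lottalmuudivrapu


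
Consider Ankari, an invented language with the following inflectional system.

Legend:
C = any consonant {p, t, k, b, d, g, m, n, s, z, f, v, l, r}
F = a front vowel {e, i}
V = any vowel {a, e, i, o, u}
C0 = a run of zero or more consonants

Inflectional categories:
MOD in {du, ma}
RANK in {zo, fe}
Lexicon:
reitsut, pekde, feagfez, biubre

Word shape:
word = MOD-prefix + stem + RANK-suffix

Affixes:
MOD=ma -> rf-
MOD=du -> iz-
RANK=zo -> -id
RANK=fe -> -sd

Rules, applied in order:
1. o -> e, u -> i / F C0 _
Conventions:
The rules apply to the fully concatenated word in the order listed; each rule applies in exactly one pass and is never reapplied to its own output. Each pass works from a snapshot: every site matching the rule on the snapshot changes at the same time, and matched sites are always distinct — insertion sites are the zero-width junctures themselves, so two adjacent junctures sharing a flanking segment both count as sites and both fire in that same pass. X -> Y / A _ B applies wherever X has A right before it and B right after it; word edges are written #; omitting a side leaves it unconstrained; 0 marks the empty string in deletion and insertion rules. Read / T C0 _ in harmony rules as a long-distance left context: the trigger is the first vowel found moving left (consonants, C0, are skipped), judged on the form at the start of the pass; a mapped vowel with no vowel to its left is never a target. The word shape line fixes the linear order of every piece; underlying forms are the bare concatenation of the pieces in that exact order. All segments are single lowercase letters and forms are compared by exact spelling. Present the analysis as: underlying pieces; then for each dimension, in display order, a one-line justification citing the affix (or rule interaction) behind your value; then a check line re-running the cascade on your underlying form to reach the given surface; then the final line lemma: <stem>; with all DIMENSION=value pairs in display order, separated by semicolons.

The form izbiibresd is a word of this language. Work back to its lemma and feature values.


underlying: iz-biubre-sd
MOD=du - signalled by the affix iz-
RANK=fe - signalled by the affix -sd
check: izbiubresd -> izbiibresd
lemma: biubre; MOD=du; RANK=fe


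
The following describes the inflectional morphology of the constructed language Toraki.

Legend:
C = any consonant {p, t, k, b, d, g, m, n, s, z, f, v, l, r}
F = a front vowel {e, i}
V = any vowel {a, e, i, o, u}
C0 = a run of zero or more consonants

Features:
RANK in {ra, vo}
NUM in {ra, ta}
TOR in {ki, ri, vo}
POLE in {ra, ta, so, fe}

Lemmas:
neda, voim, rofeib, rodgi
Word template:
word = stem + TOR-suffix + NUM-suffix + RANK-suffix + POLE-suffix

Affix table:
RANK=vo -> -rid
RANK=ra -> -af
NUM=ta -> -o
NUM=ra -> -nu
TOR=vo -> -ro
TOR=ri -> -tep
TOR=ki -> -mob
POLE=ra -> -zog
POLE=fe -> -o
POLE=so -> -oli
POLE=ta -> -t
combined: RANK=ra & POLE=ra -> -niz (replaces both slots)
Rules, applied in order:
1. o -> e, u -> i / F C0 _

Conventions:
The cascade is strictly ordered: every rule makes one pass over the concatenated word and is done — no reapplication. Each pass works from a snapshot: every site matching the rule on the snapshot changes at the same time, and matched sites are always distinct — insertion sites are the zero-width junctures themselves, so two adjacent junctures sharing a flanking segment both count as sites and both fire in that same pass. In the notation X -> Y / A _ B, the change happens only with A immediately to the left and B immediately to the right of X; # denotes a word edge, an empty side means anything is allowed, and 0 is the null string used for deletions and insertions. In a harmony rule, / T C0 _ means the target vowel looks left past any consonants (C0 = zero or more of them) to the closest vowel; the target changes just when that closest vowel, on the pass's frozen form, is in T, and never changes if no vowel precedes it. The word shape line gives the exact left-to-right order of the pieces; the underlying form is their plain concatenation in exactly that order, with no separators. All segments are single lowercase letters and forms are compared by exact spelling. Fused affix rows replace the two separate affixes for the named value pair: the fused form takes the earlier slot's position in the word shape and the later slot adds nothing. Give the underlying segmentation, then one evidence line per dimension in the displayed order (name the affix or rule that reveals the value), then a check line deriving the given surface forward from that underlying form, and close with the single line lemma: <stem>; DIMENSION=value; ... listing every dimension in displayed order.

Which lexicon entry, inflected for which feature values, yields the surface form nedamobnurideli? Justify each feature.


underlying: neda-mob-nu-rid-oli
RANK=vo - signalled by the affix -rid
NUM=ra - signalled by the affix -nu
TOR=ki - signalled by the affix -mob
POLE=so - signalled by the affix -oli
check: nedamobnuridoli -> nedamobnurideli
lemma: neda; RANK=vo; NUM=ra; TOR=ki; POLE=so


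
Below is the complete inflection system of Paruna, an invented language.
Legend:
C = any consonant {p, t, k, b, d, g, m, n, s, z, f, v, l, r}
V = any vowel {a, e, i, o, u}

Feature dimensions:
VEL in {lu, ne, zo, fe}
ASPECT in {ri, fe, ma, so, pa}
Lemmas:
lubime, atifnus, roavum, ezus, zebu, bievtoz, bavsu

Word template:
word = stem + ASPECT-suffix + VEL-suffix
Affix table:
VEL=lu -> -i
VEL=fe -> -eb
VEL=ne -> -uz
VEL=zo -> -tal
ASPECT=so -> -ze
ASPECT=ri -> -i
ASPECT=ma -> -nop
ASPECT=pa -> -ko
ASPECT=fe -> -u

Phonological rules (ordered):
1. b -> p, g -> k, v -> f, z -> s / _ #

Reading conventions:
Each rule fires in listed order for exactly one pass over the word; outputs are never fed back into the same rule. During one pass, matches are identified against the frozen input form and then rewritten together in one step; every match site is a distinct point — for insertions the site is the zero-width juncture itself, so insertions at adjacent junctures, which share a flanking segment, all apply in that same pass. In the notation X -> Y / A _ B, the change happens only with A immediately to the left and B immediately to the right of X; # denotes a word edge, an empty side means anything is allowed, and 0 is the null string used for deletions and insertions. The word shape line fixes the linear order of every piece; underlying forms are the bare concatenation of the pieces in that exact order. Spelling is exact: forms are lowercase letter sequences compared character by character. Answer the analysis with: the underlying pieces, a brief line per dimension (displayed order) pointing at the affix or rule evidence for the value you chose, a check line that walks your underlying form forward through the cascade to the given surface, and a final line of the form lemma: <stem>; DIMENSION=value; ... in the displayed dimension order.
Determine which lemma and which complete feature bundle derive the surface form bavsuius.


underlying: bavsu-i-uz
VEL=ne - signalled by the affix -uz
ASPECT=ri - signalled by the affix -i
check: bavsuiuz -> bavsuius
lemma: bavsu; VEL=ne; ASPECT=ri
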